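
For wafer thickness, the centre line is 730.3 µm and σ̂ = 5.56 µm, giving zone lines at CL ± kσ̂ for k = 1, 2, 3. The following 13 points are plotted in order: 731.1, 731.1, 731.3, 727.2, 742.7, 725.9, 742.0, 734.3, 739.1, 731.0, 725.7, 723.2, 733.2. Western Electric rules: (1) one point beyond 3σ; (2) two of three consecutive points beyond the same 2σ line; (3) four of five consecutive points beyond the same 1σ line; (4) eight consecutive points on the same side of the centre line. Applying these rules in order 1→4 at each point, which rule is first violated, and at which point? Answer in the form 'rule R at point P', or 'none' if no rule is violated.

Zone of each point (C = within 1σ̂, B = 1σ̂–2σ̂, A = 2σ̂–3σ̂, * = beyond 3σ̂; sign = side of CL): 1:+C, 2:+C, 3:+C, 4:-C, 5:+A, 6:-C, 7:+A, 8:+C, 9:+B, 10:+C, 11:-C, 12:-B, 13:+C
Rule 2 (two of three consecutive points beyond the same 2σ limit) is satisfied at point 7.

rule 2 at point 7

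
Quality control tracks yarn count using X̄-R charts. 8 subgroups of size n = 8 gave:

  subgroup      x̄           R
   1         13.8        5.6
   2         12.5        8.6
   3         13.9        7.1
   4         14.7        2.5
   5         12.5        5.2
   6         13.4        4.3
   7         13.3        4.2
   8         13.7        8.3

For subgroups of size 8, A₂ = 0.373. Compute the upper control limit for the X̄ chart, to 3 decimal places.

15.610

X̄̄ = (13.8 + 12.5 + 13.9 + 14.7 + 12.5 + 13.4 + 13.3 + 13.7) / 8 = 107.8000 / 8 = 13.4750
R̄ = (5.6 + 8.6 + 7.1 + 2.5 + 5.2 + 4.3 + 4.2 + 8.3) / 8 = 45.8000 / 8 = 5.7250
UCL = X̄̄ + A₂·R̄ = 13.4750 + 0.373 × 5.7250 = 15.6104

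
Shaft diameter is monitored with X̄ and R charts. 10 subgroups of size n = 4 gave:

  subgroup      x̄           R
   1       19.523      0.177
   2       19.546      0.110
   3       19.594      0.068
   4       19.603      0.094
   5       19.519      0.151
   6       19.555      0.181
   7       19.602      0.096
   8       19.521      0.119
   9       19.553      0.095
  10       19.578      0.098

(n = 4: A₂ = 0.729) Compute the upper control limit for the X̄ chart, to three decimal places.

X̄̄ = (19.523 + 19.546 + 19.594 + 19.603 + 19.519 + 19.555 + 19.602 + 19.521 + 19.553 + 19.578) / 10 = 195.5940 / 10 = 19.5594
R̄ = (0.177 + 0.110 + 0.068 + 0.094 + 0.151 + 0.181 + 0.096 + 0.119 + 0.095 + 0.098) / 10 = 1.1890 / 10 = 0.1189
UCL = X̄̄ + A₂·R̄ = 19.5594 + 0.729 × 0.1189 = 19.6461

19.646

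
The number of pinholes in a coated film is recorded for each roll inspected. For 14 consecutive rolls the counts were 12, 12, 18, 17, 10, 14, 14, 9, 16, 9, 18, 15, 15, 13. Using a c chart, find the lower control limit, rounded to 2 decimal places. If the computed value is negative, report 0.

c̄ = (12 + 12 + 18 + 17 + 10 + 14 + 14 + 9 + 16 + 9 + 18 + 15 + 15 + 13) / 14 = 192 / 14 = 13.7143
LCL = c̄ − 3√c̄ = 13.7143 − 3 × 3.7033 = 2.6044

2.60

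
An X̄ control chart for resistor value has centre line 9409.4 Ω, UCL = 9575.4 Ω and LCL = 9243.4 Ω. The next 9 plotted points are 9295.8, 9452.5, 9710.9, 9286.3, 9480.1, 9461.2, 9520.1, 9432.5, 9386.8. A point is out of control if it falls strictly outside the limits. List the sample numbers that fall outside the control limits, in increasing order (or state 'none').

Compare each point to [9243.4, 9575.4]: sample 3 = 9710.9 > UCL.

3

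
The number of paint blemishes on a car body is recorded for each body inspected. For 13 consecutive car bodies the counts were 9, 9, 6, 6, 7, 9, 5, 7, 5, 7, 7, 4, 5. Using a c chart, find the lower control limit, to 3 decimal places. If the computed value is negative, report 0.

c̄ = (9 + 9 + 6 + 6 + 7 + 9 + 5 + 7 + 5 + 7 + 7 + 4 + 5) / 13 = 86 / 13 = 6.6154
LCL = c̄ − 3√c̄ = 6.6154 − 3 × 2.5720 = -1.1007 → 0 (cannot be negative)

0.000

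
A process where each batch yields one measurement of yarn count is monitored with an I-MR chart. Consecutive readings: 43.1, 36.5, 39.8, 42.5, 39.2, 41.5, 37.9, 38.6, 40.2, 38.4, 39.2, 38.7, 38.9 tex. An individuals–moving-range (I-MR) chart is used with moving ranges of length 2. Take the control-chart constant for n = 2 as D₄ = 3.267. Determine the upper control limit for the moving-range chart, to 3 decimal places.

7.460

Moving ranges: 6.6, 3.3, 2.7, 3.3, 2.3, 3.6, 0.7, 1.6, 1.8, 0.8, 0.5, 0.2; M̄R̄ = 27.4000 / 12 = 2.2833
UCL_MR = D₄·M̄R̄ = 3.267 × 2.2833 = 7.4596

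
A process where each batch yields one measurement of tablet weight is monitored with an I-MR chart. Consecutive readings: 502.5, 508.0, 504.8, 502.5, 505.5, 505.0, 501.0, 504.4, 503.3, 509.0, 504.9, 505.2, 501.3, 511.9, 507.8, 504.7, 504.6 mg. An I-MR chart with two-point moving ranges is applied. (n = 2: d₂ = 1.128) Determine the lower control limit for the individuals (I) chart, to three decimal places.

X̄ = (502.5 + 508.0 + 504.8 + 502.5 + 505.5 + 505.0 + 501.0 + 504.4 + 503.3 + 509.0 + 504.9 + 505.2 + 501.3 + 511.9 + 507.8 + 504.7 + 504.6) / 17 = 505.0824
Moving ranges: 5.5, 3.2, 2.3, 3.0, 0.5, 4.0, 3.4, 1.1, 5.7, 4.1, 0.3, 3.9, 10.6, 4.1, 3.1, 0.1; M̄R̄ = 54.9000 / 16 = 3.4312
LCL = X̄ − 3·M̄R̄/d₂ = 505.0824 − 3 × 3.4312 / 1.128 = 495.9567

495.957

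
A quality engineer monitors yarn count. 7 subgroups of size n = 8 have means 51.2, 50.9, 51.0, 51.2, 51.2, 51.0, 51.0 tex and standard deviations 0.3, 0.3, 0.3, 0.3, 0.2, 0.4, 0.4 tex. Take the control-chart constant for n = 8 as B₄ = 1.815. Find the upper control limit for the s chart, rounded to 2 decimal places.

0.57

s̄ = (0.3 + 0.3 + 0.3 + 0.3 + 0.2 + 0.4 + 0.4) / 7 = 0.3143
UCL_s = B₄·s̄ = 1.815 × 0.3143 = 0.5704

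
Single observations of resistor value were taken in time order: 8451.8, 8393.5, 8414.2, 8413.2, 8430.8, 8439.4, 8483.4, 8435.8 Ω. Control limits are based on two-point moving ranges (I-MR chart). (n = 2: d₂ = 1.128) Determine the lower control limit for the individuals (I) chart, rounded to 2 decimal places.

8357.61

X̄ = (8451.8 + 8393.5 + 8414.2 + 8413.2 + 8430.8 + 8439.4 + 8483.4 + 8435.8) / 8 = 8432.7625
Moving ranges: 58.3, 20.7, 1.0, 17.6, 8.6, 44.0, 47.6; M̄R̄ = 197.8000 / 7 = 28.2571
LCL = X̄ − 3·M̄R̄/d₂ = 8432.7625 − 3 × 28.2571 / 1.128 = 8357.6105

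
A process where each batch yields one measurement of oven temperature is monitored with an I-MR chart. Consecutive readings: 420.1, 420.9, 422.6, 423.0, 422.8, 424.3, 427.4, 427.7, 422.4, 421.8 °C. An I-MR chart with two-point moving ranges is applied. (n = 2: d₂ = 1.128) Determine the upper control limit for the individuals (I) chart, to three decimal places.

X̄ = (420.1 + 420.9 + 422.6 + 423.0 + 422.8 + 424.3 + 427.4 + 427.7 + 422.4 + 421.8) / 10 = 423.3000
Moving ranges: 0.8, 1.7, 0.4, 0.2, 1.5, 3.1, 0.3, 5.3, 0.6; M̄R̄ = 13.9000 / 9 = 1.5444
UCL = X̄ + 3·M̄R̄/d₂ = 423.3000 + 3 × 1.5444 / 1.128 = 427.4076

427.408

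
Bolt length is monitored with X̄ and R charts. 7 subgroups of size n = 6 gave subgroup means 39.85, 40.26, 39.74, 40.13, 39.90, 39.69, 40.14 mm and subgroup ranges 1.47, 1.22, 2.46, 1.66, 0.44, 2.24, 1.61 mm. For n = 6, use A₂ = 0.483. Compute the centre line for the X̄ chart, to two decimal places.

39.96

X̄̄ = (39.85 + 40.26 + 39.74 + 40.13 + 39.90 + 39.69 + 40.14) / 7 = 279.7100 / 7 = 39.9586
CL = X̄̄ = 39.9586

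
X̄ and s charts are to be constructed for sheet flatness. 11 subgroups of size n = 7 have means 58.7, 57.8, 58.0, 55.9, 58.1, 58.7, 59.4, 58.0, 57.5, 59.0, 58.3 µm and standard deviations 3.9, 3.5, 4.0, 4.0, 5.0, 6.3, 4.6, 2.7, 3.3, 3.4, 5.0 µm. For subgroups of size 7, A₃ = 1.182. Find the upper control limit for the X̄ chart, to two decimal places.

X̄̄ = (58.7 + 57.8 + 58.0 + 55.9 + 58.1 + 58.7 + 59.4 + 58.0 + 57.5 + 59.0 + 58.3) / 11 = 58.1273
s̄ = (3.9 + 3.5 + 4.0 + 4.0 + 5.0 + 6.3 + 4.6 + 2.7 + 3.3 + 3.4 + 5.0) / 11 = 4.1545
UCL = X̄̄ + A₃·s̄ = 58.1273 + 1.182 × 4.1545 = 63.0379

63.04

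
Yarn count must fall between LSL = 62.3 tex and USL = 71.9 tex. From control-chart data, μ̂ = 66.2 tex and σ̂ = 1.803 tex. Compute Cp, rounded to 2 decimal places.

0.89

Cp = (USL − LSL) / (6σ̂) = (71.9 − 62.3) / (6 × 1.803) = 9.6000 / 10.8180 = 0.8874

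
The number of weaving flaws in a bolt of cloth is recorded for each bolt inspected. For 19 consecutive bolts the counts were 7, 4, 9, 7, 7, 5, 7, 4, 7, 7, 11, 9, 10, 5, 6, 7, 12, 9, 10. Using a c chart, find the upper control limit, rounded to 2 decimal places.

15.76

c̄ = (7 + 4 + 9 + 7 + 7 + 5 + 7 + 4 + 7 + 7 + 11 + 9 + 10 + 5 + 6 + 7 + 12 + 9 + 10) / 19 = 143 / 19 = 7.5263
UCL = c̄ + 3√c̄ = 7.5263 + 3 × √7.5263 = 7.5263 + 3 × 2.7434 = 15.7566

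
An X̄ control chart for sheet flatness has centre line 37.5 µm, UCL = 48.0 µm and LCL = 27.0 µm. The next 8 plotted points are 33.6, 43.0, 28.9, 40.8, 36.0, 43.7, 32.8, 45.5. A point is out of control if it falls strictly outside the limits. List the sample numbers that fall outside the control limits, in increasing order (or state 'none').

All 8 points lie within [27.0, 48.0].

none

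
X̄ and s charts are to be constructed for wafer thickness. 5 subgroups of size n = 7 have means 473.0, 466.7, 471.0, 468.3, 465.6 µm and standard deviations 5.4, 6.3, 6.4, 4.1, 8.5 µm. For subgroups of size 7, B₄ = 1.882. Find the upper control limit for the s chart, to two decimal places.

s̄ = (5.4 + 6.3 + 6.4 + 4.1 + 8.5) / 5 = 6.1400
UCL_s = B₄·s̄ = 1.882 × 6.1400 = 11.5555

11.56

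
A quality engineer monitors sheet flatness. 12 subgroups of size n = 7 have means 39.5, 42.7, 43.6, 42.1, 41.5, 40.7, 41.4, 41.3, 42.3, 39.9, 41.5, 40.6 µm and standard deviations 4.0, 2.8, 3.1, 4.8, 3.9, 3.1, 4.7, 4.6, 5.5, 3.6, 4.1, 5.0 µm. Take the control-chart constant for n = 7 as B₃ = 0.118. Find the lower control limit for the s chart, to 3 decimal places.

0.484

s̄ = (4.0 + 2.8 + 3.1 + 4.8 + 3.9 + 3.1 + 4.7 + 4.6 + 5.5 + 3.6 + 4.1 + 5.0) / 12 = 4.1000
LCL_s = B₃·s̄ = 0.118 × 4.1000 = 0.4838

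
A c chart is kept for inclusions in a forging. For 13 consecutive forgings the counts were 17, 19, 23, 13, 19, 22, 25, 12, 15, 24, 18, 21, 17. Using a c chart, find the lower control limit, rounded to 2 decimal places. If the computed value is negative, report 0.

c̄ = (17 + 19 + 23 + 13 + 19 + 22 + 25 + 12 + 15 + 24 + 18 + 21 + 17) / 13 = 245 / 13 = 18.8462
LCL = c̄ − 3√c̄ = 18.8462 − 3 × 4.3412 = 5.8225

5.82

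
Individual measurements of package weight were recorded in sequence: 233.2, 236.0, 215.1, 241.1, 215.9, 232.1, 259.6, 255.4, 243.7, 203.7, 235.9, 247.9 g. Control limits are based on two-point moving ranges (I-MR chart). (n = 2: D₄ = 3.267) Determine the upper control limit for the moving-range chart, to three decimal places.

Moving ranges: 2.8, 20.9, 26.0, 25.2, 16.2, 27.5, 4.2, 11.7, 40.0, 32.2, 12.0; M̄R̄ = 218.7000 / 11 = 19.8818
UCL_MR = D₄·M̄R̄ = 3.267 × 19.8818 = 64.9539

64.954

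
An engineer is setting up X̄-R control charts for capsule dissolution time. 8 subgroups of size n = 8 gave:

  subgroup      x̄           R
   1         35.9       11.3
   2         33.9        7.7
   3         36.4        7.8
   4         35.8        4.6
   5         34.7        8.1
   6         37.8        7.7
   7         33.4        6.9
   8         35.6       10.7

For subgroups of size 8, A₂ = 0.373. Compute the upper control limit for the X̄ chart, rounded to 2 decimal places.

X̄̄ = (35.9 + 33.9 + 36.4 + 35.8 + 34.7 + 37.8 + 33.4 + 35.6) / 8 = 283.5000 / 8 = 35.4375
R̄ = (11.3 + 7.7 + 7.8 + 4.6 + 8.1 + 7.7 + 6.9 + 10.7) / 8 = 64.8000 / 8 = 8.1000
UCL = X̄̄ + A₂·R̄ = 35.4375 + 0.373 × 8.1000 = 38.4588

38.46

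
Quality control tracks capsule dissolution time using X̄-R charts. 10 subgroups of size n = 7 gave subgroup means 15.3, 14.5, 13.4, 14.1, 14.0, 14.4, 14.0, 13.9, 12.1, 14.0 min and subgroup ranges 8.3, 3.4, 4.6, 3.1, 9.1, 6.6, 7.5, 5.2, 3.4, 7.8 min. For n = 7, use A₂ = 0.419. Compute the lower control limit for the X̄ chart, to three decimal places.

X̄̄ = (15.3 + 14.5 + 13.4 + 14.1 + 14.0 + 14.4 + 14.0 + 13.9 + 12.1 + 14.0) / 10 = 139.7000 / 10 = 13.9700
R̄ = (8.3 + 3.4 + 4.6 + 3.1 + 9.1 + 6.6 + 7.5 + 5.2 + 3.4 + 7.8) / 10 = 59.0000 / 10 = 5.9000
LCL = X̄̄ − A₂·R̄ = 13.9700 − 0.419 × 5.9000 = 11.4979

11.498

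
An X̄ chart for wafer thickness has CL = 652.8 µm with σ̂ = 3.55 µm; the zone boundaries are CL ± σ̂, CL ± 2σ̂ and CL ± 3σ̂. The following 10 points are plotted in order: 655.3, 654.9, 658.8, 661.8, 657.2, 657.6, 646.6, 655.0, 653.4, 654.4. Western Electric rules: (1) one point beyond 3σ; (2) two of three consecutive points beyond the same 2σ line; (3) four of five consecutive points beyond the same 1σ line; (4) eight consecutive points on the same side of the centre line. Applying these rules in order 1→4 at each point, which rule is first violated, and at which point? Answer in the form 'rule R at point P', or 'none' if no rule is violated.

rule 3 at point 6

Zone of each point (C = within 1σ̂, B = 1σ̂–2σ̂, A = 2σ̂–3σ̂, * = beyond 3σ̂; sign = side of CL): 1:+C, 2:+C, 3:+B, 4:+A, 5:+B, 6:+B, 7:-B, 8:+C, 9:+C, 10:+C
Rule 3 (four of five consecutive points beyond the same 1σ limit) is satisfied at point 6.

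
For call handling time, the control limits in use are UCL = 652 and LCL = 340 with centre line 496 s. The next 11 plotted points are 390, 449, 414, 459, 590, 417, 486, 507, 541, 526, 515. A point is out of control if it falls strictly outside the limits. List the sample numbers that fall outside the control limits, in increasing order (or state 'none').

none

All 11 points lie within [340, 652].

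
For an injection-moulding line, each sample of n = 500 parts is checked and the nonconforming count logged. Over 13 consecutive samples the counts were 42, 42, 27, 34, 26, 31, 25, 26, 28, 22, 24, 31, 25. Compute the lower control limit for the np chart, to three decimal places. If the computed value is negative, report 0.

p̄ = Σdᵢ / (k·n) = 383 / (13 × 500) = 0.05892
LCL = np̄ − 3·√(np̄(1−p̄)) = 29.4615 − 3 × 5.2655 = 13.6650

13.665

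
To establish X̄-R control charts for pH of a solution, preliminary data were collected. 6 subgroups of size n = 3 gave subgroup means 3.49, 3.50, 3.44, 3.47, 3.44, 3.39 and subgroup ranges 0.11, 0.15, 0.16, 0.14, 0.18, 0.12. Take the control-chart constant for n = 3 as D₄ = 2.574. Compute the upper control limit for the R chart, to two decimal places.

R̄ = (0.11 + 0.15 + 0.16 + 0.14 + 0.18 + 0.12) / 6 = 0.8600 / 6 = 0.1433
UCL_R = D₄·R̄ = 2.574 × 0.1433 = 0.3689

0.37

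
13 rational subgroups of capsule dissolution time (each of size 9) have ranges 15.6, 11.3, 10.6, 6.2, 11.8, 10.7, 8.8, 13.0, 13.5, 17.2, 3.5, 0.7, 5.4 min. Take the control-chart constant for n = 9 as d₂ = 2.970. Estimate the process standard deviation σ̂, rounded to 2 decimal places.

R̄ = (15.6 + 11.3 + 10.6 + 6.2 + 11.8 + 10.7 + 8.8 + 13.0 + 13.5 + 17.2 + 3.5 + 0.7 + 5.4) / 13 = 9.8692
σ̂ = R̄ / d₂ = 9.8692 / 2.970 = 3.3230

3.32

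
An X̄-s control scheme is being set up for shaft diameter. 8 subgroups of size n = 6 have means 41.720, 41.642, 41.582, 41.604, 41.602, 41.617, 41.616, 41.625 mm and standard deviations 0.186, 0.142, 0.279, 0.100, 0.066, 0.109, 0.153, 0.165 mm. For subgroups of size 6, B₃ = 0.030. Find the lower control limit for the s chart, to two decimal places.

0.00

s̄ = (0.186 + 0.142 + 0.279 + 0.100 + 0.066 + 0.109 + 0.153 + 0.165) / 8 = 0.1500
LCL_s = B₃·s̄ = 0.030 × 0.1500 = 0.0045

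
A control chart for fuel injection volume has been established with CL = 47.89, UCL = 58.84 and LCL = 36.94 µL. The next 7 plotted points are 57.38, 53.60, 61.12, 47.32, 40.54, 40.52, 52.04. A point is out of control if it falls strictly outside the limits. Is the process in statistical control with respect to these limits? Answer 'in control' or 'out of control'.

Compare each point to [36.94, 58.84]: sample 3 = 61.12 > UCL.

out of control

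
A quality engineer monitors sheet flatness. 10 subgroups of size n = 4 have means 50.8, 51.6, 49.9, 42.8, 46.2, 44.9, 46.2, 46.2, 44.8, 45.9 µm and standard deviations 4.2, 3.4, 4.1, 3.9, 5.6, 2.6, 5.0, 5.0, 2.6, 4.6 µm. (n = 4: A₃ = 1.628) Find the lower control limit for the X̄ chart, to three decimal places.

X̄̄ = (50.8 + 51.6 + 49.9 + 42.8 + 46.2 + 44.9 + 46.2 + 46.2 + 44.8 + 45.9) / 10 = 46.9300
s̄ = (4.2 + 3.4 + 4.1 + 3.9 + 5.6 + 2.6 + 5.0 + 5.0 + 2.6 + 4.6) / 10 = 4.1000
LCL = X̄̄ − A₃·s̄ = 46.9300 − 1.628 × 4.1000 = 40.2552

40.255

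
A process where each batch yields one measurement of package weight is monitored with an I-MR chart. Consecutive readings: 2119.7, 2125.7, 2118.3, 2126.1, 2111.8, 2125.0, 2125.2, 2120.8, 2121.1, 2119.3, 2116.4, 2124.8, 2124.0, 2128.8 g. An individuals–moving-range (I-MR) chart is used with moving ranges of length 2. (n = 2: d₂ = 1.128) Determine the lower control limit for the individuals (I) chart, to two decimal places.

2107.14

X̄ = (2119.7 + 2125.7 + 2118.3 + 2126.1 + 2111.8 + 2125.0 + 2125.2 + 2120.8 + 2121.1 + 2119.3 + 2116.4 + 2124.8 + 2124.0 + 2128.8) / 14 = 2121.9286
Moving ranges: 6.0, 7.4, 7.8, 14.3, 13.2, 0.2, 4.4, 0.3, 1.8, 2.9, 8.4, 0.8, 4.8; M̄R̄ = 72.3000 / 13 = 5.5615
LCL = X̄ − 3·M̄R̄/d₂ = 2121.9286 − 3 × 5.5615 / 1.128 = 2107.1372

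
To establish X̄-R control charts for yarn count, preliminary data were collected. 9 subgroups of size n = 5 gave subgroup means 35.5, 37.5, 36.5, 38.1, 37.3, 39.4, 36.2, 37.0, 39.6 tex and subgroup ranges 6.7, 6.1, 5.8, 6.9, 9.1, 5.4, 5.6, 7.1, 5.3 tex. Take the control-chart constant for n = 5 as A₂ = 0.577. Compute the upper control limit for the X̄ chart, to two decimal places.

41.17

X̄̄ = (35.5 + 37.5 + 36.5 + 38.1 + 37.3 + 39.4 + 36.2 + 37.0 + 39.6) / 9 = 337.1000 / 9 = 37.4556
R̄ = (6.7 + 6.1 + 5.8 + 6.9 + 9.1 + 5.4 + 5.6 + 7.1 + 5.3) / 9 = 58.0000 / 9 = 6.4444
UCL = X̄̄ + A₂·R̄ = 37.4556 + 0.577 × 6.4444 = 41.1740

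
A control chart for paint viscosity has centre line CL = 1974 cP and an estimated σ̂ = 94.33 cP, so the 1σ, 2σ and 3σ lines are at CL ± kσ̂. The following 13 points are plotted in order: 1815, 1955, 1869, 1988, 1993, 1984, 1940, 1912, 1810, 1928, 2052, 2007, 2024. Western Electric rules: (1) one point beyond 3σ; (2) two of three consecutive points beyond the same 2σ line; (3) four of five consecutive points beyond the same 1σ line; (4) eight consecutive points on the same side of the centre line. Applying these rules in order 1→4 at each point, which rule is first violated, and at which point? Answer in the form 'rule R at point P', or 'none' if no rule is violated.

Zone of each point (C = within 1σ̂, B = 1σ̂–2σ̂, A = 2σ̂–3σ̂, * = beyond 3σ̂; sign = side of CL): 1:-B, 2:-C, 3:-B, 4:+C, 5:+C, 6:+C, 7:-C, 8:-C, 9:-B, 10:-C, 11:+C, 12:+C, 13:+C
No rule fires across all 13 points.

none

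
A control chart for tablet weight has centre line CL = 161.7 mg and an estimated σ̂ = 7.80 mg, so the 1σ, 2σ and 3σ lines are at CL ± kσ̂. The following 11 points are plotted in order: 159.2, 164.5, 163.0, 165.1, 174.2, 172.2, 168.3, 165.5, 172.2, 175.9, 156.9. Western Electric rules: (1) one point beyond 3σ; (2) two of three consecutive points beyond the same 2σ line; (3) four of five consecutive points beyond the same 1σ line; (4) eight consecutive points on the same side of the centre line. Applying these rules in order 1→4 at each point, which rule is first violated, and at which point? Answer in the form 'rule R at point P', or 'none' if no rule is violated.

Zone of each point (C = within 1σ̂, B = 1σ̂–2σ̂, A = 2σ̂–3σ̂, * = beyond 3σ̂; sign = side of CL): 1:-C, 2:+C, 3:+C, 4:+C, 5:+B, 6:+B, 7:+C, 8:+C, 9:+B, 10:+B, 11:-C
Rule 4 (eight consecutive points on the same side of the centre line) is satisfied at point 9.

rule 4 at point 9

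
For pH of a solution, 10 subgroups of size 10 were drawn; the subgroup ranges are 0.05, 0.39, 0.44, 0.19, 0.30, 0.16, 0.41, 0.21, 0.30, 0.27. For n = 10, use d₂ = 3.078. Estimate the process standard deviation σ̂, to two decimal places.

0.09

R̄ = (0.05 + 0.39 + 0.44 + 0.19 + 0.30 + 0.16 + 0.41 + 0.21 + 0.30 + 0.27) / 10 = 0.2720
σ̂ = R̄ / d₂ = 0.2720 / 3.078 = 0.0884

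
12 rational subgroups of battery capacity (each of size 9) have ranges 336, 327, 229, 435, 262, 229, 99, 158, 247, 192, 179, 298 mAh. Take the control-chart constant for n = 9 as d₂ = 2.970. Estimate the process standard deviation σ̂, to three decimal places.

R̄ = (336 + 327 + 229 + 435 + 262 + 229 + 99 + 158 + 247 + 192 + 179 + 298) / 12 = 249.2500
σ̂ = R̄ / d₂ = 249.2500 / 2.970 = 83.9226

83.923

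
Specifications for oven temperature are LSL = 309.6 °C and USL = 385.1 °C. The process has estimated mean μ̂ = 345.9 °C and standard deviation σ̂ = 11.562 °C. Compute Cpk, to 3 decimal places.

Cpu = (USL − μ̂) / (3σ̂) = (385.1 − 345.9) / (3 × 11.562) = 1.1301; Cpl = (μ̂ − LSL) / (3σ̂) = (345.9 − 309.6) / (3 × 11.562) = 1.0465; Cpk = min(Cpu, Cpl) = 1.0465

1.047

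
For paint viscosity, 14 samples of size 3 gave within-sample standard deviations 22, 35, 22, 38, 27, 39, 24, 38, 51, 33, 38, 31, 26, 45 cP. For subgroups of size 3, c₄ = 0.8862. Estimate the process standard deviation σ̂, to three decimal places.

37.802

s̄ = (22 + 35 + 22 + 38 + 27 + 39 + 24 + 38 + 51 + 33 + 38 + 31 + 26 + 45) / 14 = 33.5000
σ̂ = s̄ / c₄ = 33.5000 / 0.8862 = 37.8019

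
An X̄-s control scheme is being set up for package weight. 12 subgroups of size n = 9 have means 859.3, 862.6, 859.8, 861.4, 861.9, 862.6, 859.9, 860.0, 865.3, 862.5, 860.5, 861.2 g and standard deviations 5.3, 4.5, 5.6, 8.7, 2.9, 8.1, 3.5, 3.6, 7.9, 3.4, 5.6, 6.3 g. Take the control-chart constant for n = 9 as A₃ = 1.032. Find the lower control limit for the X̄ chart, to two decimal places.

X̄̄ = (859.3 + 862.6 + 859.8 + 861.4 + 861.9 + 862.6 + 859.9 + 860.0 + 865.3 + 862.5 + 860.5 + 861.2) / 12 = 861.4167
s̄ = (5.3 + 4.5 + 5.6 + 8.7 + 2.9 + 8.1 + 3.5 + 3.6 + 7.9 + 3.4 + 5.6 + 6.3) / 12 = 5.4500
LCL = X̄̄ − A₃·s̄ = 861.4167 − 1.032 × 5.4500 = 855.7923

855.79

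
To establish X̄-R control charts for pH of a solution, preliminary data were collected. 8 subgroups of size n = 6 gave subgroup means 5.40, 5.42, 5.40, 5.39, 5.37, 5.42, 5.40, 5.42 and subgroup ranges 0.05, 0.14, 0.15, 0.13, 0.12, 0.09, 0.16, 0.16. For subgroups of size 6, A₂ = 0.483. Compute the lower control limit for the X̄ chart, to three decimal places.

5.342

X̄̄ = (5.40 + 5.42 + 5.40 + 5.39 + 5.37 + 5.42 + 5.40 + 5.42) / 8 = 43.2200 / 8 = 5.4025
R̄ = (0.05 + 0.14 + 0.15 + 0.13 + 0.12 + 0.09 + 0.16 + 0.16) / 8 = 1.0000 / 8 = 0.1250
LCL = X̄̄ − A₂·R̄ = 5.4025 − 0.483 × 0.1250 = 5.3421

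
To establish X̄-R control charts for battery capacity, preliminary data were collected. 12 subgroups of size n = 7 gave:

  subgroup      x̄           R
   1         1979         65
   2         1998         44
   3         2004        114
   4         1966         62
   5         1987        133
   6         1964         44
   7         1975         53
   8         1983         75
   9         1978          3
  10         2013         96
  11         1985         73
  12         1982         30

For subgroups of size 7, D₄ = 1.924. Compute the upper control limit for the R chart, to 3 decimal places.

126.984

R̄ = (65 + 44 + 114 + 62 + 133 + 44 + 53 + 75 + 3 + 96 + 73 + 30) / 12 = 792.0000 / 12 = 66.0000
UCL_R = D₄·R̄ = 1.924 × 66.0000 = 126.9840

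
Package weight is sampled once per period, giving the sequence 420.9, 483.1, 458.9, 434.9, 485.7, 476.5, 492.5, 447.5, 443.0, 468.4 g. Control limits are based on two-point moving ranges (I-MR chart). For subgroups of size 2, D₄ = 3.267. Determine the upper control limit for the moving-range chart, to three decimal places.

Moving ranges: 62.2, 24.2, 24.0, 50.8, 9.2, 16.0, 45.0, 4.5, 25.4; M̄R̄ = 261.3000 / 9 = 29.0333
UCL_MR = D₄·M̄R̄ = 3.267 × 29.0333 = 94.8519

94.852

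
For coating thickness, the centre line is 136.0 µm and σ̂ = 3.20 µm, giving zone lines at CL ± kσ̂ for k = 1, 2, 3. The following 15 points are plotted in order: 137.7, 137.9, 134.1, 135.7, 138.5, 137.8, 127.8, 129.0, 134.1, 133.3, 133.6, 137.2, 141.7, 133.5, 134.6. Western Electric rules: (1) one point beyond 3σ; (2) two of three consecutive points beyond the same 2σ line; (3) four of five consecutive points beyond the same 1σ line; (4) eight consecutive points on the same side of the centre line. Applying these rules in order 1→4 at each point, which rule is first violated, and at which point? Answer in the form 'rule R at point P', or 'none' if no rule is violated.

Zone of each point (C = within 1σ̂, B = 1σ̂–2σ̂, A = 2σ̂–3σ̂, * = beyond 3σ̂; sign = side of CL): 1:+C, 2:+C, 3:-C, 4:-C, 5:+C, 6:+C, 7:-A, 8:-A, 9:-C, 10:-C, 11:-C, 12:+C, 13:+B, 14:-C, 15:-C
Rule 2 (two of three consecutive points beyond the same 2σ limit) is satisfied at point 8.

rule 2 at point 8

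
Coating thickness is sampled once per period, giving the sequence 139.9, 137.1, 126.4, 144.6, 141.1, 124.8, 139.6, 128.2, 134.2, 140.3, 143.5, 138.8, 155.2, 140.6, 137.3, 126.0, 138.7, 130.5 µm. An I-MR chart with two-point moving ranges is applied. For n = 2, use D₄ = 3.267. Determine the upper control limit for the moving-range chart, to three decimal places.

Moving ranges: 2.8, 10.7, 18.2, 3.5, 16.3, 14.8, 11.4, 6.0, 6.1, 3.2, 4.7, 16.4, 14.6, 3.3, 11.3, 12.7, 8.2; M̄R̄ = 164.2000 / 17 = 9.6588
UCL_MR = D₄·M̄R̄ = 3.267 × 9.6588 = 31.5554

31.555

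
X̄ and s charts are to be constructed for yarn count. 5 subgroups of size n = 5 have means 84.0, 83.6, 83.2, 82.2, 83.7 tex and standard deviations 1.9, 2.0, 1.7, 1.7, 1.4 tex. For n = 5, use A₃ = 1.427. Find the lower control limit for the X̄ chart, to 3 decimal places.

80.857

X̄̄ = (84.0 + 83.6 + 83.2 + 82.2 + 83.7) / 5 = 83.3400
s̄ = (1.9 + 2.0 + 1.7 + 1.7 + 1.4) / 5 = 1.7400
LCL = X̄̄ − A₃·s̄ = 83.3400 − 1.427 × 1.7400 = 80.8570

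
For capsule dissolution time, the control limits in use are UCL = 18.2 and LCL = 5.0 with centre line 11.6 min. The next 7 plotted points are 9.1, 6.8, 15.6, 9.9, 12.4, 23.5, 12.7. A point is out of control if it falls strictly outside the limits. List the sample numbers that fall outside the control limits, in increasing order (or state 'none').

Compare each point to [5.0, 18.2]: sample 6 = 23.5 > UCL.

6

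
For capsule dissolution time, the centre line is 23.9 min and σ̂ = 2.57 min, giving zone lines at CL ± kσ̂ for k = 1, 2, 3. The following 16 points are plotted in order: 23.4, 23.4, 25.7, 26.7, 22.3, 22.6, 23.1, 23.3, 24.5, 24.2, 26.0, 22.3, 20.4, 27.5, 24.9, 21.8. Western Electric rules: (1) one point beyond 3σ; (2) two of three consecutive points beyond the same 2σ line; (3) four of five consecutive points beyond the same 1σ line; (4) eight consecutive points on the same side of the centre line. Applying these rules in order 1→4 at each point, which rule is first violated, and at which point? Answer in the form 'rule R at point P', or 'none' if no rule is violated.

none

Zone of each point (C = within 1σ̂, B = 1σ̂–2σ̂, A = 2σ̂–3σ̂, * = beyond 3σ̂; sign = side of CL): 1:-C, 2:-C, 3:+C, 4:+B, 5:-C, 6:-C, 7:-C, 8:-C, 9:+C, 10:+C, 11:+C, 12:-C, 13:-B, 14:+B, 15:+C, 16:-C
No rule fires across all 16 points.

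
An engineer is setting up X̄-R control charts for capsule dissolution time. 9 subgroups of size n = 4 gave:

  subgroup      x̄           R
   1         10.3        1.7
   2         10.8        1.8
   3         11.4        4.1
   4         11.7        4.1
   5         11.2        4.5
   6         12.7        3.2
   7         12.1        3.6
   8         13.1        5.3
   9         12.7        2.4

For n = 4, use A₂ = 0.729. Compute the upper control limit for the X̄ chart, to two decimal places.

14.26

X̄̄ = (10.3 + 10.8 + 11.4 + 11.7 + 11.2 + 12.7 + 12.1 + 13.1 + 12.7) / 9 = 106.0000 / 9 = 11.7778
R̄ = (1.7 + 1.8 + 4.1 + 4.1 + 4.5 + 3.2 + 3.6 + 5.3 + 2.4) / 9 = 30.7000 / 9 = 3.4111
UCL = X̄̄ + A₂·R̄ = 11.7778 + 0.729 × 3.4111 = 14.2645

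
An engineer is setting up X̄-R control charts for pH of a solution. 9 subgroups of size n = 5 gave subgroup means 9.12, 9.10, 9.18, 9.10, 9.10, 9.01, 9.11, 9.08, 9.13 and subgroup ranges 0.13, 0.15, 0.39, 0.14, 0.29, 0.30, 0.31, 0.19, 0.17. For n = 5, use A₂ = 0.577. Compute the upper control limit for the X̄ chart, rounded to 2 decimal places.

X̄̄ = (9.12 + 9.10 + 9.18 + 9.10 + 9.10 + 9.01 + 9.11 + 9.08 + 9.13) / 9 = 81.9300 / 9 = 9.1033
R̄ = (0.13 + 0.15 + 0.39 + 0.14 + 0.29 + 0.30 + 0.31 + 0.19 + 0.17) / 9 = 2.0700 / 9 = 0.2300
UCL = X̄̄ + A₂·R̄ = 9.1033 + 0.577 × 0.2300 = 9.2360

9.24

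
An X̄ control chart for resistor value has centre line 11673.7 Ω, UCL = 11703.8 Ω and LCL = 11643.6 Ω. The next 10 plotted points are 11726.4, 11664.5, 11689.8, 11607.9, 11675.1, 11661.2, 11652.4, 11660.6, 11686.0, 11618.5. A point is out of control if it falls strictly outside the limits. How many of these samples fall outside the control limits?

3

Compare each point to [11643.6, 11703.8]: sample 1 = 11726.4 > UCL; sample 4 = 11607.9 < LCL; sample 10 = 11618.5 < LCL.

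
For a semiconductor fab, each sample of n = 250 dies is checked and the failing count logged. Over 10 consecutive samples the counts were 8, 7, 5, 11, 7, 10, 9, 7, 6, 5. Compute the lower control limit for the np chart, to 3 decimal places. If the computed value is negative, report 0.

0.000

p̄ = Σdᵢ / (k·n) = 75 / (10 × 250) = 0.03000
LCL = np̄ − 3·√(np̄(1−p̄)) = 7.5000 − 3 × 2.6972 = -0.5917 → 0 (negative, so LCL = 0)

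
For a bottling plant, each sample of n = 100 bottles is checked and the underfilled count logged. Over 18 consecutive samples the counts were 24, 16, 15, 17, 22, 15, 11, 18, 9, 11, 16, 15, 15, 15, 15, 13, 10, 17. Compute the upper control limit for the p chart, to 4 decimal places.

p̄ = Σdᵢ / (k·n) = 274 / (18 × 100) = 0.15222
UCL = p̄ + 3·√(p̄(1−p̄)/n) = 0.15222 + 3 × √(0.15222×0.84778/100) = 0.15222 + 3 × 0.03592 = 0.25999

0.2600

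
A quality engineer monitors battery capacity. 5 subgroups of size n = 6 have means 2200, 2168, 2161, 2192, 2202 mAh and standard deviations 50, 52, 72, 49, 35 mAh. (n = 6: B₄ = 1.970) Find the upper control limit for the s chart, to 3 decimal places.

s̄ = (50 + 52 + 72 + 49 + 35) / 5 = 51.6000
UCL_s = B₄·s̄ = 1.970 × 51.6000 = 101.6520

101.652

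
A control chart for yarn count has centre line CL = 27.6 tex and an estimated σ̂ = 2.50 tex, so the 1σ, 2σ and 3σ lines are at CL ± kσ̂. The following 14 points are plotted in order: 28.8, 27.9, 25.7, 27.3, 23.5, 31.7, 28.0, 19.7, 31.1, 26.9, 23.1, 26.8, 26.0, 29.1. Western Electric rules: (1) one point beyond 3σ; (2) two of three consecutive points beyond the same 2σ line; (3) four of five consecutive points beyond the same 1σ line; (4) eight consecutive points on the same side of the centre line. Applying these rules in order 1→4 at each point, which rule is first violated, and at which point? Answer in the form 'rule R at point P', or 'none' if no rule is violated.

rule 1 at point 8

Zone of each point (C = within 1σ̂, B = 1σ̂–2σ̂, A = 2σ̂–3σ̂, * = beyond 3σ̂; sign = side of CL): 1:+C, 2:+C, 3:-C, 4:-C, 5:-B, 6:+B, 7:+C, 8:-*, 9:+B, 10:-C, 11:-B, 12:-C, 13:-C, 14:+C
Rule 1 (one point beyond the 3σ limits) is satisfied at point 8.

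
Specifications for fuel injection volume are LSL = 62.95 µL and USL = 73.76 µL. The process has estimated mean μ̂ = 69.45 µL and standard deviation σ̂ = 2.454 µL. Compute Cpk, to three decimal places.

Cpu = (USL − μ̂) / (3σ̂) = (73.76 − 69.45) / (3 × 2.454) = 0.5854; Cpl = (μ̂ − LSL) / (3σ̂) = (69.45 − 62.95) / (3 × 2.454) = 0.8829; Cpk = min(Cpu, Cpl) = 0.5854

0.585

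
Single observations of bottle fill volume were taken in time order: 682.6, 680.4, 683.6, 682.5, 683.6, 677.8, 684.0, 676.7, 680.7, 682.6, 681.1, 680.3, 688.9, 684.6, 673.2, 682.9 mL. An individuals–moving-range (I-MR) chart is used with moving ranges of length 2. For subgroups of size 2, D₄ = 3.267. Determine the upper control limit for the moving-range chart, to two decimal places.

Moving ranges: 2.2, 3.2, 1.1, 1.1, 5.8, 6.2, 7.3, 4.0, 1.9, 1.5, 0.8, 8.6, 4.3, 11.4, 9.7; M̄R̄ = 69.1000 / 15 = 4.6067
UCL_MR = D₄·M̄R̄ = 3.267 × 4.6067 = 15.0500

15.05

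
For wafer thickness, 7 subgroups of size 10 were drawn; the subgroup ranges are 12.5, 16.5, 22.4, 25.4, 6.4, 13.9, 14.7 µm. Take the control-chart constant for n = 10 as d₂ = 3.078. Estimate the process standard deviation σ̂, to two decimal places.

R̄ = (12.5 + 16.5 + 22.4 + 25.4 + 6.4 + 13.9 + 14.7) / 7 = 15.9714
σ̂ = R̄ / d₂ = 15.9714 / 3.078 = 5.1889

5.19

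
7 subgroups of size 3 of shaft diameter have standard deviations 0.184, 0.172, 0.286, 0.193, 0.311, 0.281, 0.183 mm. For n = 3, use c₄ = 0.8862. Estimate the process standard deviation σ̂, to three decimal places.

0.260

s̄ = (0.184 + 0.172 + 0.286 + 0.193 + 0.311 + 0.281 + 0.183) / 7 = 0.2300
σ̂ = s̄ / c₄ = 0.2300 / 0.8862 = 0.2595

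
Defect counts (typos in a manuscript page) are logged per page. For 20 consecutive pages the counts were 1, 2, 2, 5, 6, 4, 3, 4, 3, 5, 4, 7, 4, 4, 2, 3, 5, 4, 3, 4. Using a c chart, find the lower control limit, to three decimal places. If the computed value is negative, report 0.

0.000

c̄ = (1 + 2 + 2 + 5 + 6 + 4 + 3 + 4 + 3 + 5 + 4 + 7 + 4 + 4 + 2 + 3 + 5 + 4 + 3 + 4) / 20 = 75 / 20 = 3.7500
LCL = c̄ − 3√c̄ = 3.7500 − 3 × 1.9365 = -2.0595 → 0 (cannot be negative)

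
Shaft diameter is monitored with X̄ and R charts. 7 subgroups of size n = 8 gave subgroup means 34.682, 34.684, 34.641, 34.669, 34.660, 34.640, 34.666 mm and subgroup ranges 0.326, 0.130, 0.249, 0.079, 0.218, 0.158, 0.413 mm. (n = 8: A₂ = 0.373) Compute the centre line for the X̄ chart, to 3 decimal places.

X̄̄ = (34.682 + 34.684 + 34.641 + 34.669 + 34.660 + 34.640 + 34.666) / 7 = 242.6420 / 7 = 34.6631
CL = X̄̄ = 34.6631

34.663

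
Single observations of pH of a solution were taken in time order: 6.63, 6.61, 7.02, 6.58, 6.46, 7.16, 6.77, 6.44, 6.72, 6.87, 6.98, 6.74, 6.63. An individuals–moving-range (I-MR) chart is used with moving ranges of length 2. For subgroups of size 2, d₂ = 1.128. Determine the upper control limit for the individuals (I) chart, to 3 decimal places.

7.471

X̄ = (6.63 + 6.61 + 7.02 + 6.58 + 6.46 + 7.16 + 6.77 + 6.44 + 6.72 + 6.87 + 6.98 + 6.74 + 6.63) / 13 = 6.7392
Moving ranges: 0.02, 0.41, 0.44, 0.12, 0.70, 0.39, 0.33, 0.28, 0.15, 0.11, 0.24, 0.11; M̄R̄ = 3.3000 / 12 = 0.2750
UCL = X̄ + 3·M̄R̄/d₂ = 6.7392 + 3 × 0.2750 / 1.128 = 7.4706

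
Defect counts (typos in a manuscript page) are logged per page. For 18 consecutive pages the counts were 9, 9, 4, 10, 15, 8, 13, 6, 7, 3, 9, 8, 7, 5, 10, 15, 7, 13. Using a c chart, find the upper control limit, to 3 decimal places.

17.666

c̄ = (9 + 9 + 4 + 10 + 15 + 8 + 13 + 6 + 7 + 3 + 9 + 8 + 7 + 5 + 10 + 15 + 7 + 13) / 18 = 158 / 18 = 8.7778
UCL = c̄ + 3√c̄ = 8.7778 + 3 × √8.7778 = 8.7778 + 3 × 2.9627 = 17.6660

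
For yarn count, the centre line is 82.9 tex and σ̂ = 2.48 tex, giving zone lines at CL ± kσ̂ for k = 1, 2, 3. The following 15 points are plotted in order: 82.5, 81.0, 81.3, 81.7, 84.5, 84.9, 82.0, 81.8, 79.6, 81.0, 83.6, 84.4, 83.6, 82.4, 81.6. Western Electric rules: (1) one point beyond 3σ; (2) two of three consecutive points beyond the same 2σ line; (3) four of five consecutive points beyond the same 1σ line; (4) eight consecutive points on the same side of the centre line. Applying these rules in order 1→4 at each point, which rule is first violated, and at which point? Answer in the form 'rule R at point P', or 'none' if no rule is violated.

Zone of each point (C = within 1σ̂, B = 1σ̂–2σ̂, A = 2σ̂–3σ̂, * = beyond 3σ̂; sign = side of CL): 1:-C, 2:-C, 3:-C, 4:-C, 5:+C, 6:+C, 7:-C, 8:-C, 9:-B, 10:-C, 11:+C, 12:+C, 13:+C, 14:-C, 15:-C
No rule fires across all 15 points.

none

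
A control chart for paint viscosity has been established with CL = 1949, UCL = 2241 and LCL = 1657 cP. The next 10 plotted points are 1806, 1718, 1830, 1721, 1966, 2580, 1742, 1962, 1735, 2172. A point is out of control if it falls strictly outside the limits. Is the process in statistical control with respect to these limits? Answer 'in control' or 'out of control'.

Compare each point to [1657, 2241]: sample 6 = 2580 > UCL.

out of control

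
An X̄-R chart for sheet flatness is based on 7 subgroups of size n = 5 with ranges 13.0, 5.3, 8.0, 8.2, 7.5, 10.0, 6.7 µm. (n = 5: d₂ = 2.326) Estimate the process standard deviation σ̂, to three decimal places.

R̄ = (13.0 + 5.3 + 8.0 + 8.2 + 7.5 + 10.0 + 6.7) / 7 = 8.3857
σ̂ = R̄ / d₂ = 8.3857 / 2.326 = 3.6052

3.605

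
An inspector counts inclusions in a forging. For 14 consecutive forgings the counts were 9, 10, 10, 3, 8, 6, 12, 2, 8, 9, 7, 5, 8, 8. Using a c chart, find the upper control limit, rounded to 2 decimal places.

c̄ = (9 + 10 + 10 + 3 + 8 + 6 + 12 + 2 + 8 + 9 + 7 + 5 + 8 + 8) / 14 = 105 / 14 = 7.5000
UCL = c̄ + 3√c̄ = 7.5000 + 3 × √7.5000 = 7.5000 + 3 × 2.7386 = 15.7158

15.72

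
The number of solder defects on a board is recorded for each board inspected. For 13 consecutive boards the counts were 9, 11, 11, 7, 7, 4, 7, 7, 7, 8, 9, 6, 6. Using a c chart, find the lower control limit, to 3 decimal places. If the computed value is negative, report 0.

0.000

c̄ = (9 + 11 + 11 + 7 + 7 + 4 + 7 + 7 + 7 + 8 + 9 + 6 + 6) / 13 = 99 / 13 = 7.6154
LCL = c̄ − 3√c̄ = 7.6154 − 3 × 2.7596 = -0.6634 → 0 (cannot be negative)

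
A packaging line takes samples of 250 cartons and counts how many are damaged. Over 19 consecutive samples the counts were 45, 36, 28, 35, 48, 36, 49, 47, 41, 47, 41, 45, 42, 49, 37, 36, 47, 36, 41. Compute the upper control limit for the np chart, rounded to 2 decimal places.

p̄ = Σdᵢ / (k·n) = 786 / (19 × 250) = 0.16547
UCL = np̄ + 3·√(np̄(1−p̄)) = 41.3684 + 3 × √(41.3684×0.83453) = 41.3684 + 3 × 5.8756 = 58.9953

59.00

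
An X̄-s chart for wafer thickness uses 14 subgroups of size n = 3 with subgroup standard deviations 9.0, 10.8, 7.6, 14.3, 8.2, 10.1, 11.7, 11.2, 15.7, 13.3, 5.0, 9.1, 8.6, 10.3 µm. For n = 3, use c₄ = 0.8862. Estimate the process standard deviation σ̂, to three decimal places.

11.679

s̄ = (9.0 + 10.8 + 7.6 + 14.3 + 8.2 + 10.1 + 11.7 + 11.2 + 15.7 + 13.3 + 5.0 + 9.1 + 8.6 + 10.3) / 14 = 10.3500
σ̂ = s̄ / c₄ = 10.3500 / 0.8862 = 11.6791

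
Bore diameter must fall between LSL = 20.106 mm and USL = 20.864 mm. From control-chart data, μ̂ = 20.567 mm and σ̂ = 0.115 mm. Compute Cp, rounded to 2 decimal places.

Cp = (USL − LSL) / (6σ̂) = (20.864 − 20.106) / (6 × 0.115) = 0.7580 / 0.6900 = 1.0986

1.10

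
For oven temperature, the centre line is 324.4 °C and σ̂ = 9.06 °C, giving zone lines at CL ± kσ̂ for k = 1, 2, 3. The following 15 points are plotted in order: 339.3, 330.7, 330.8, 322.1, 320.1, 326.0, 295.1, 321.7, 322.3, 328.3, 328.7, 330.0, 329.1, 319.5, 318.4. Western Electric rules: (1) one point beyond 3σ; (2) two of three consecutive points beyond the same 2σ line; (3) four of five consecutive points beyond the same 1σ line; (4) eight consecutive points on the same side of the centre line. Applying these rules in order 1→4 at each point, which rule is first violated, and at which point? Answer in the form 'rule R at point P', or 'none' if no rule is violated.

rule 1 at point 7

Zone of each point (C = within 1σ̂, B = 1σ̂–2σ̂, A = 2σ̂–3σ̂, * = beyond 3σ̂; sign = side of CL): 1:+B, 2:+C, 3:+C, 4:-C, 5:-C, 6:+C, 7:-*, 8:-C, 9:-C, 10:+C, 11:+C, 12:+C, 13:+C, 14:-C, 15:-C
Rule 1 (one point beyond the 3σ limits) is satisfied at point 7.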